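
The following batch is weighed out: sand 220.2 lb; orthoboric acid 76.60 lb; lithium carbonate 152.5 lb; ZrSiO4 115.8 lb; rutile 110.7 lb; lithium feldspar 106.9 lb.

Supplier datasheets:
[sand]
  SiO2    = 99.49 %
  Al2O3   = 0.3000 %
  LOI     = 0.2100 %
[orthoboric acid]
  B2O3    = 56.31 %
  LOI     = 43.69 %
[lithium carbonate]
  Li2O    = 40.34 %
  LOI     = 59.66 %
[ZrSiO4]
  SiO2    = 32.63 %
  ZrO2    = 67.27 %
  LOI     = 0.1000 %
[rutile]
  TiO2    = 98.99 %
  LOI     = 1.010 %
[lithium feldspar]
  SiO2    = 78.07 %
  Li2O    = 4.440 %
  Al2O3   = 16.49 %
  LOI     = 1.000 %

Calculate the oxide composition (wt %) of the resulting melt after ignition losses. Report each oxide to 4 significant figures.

In-progress results are displayed with 4-significant-digit rounding on the page; all arithmetic keeps full float precision in every operation. A single rounding yields each reported figure; all derived quantities, which include the totals, yield, net glass mass, six oxide percentages, ignition loss, are rebuilt at full precision, as quoted within problem or answer, starting from the weights per 655.5 lb of glass.
Oxide-by-oxide delivered mass:
  B2O3: 76.60·0.5631 = 43.13 lb
  SiO2: 220.2·0.9949 + 115.8·0.3263 + 106.9·0.7807 = 340.3 lb
  ZrO2: 115.8·0.6727 = 77.90 lb
  Li2O: 152.5·0.4034 + 106.9·0.04440 = 66.26 lb
  TiO2: 110.7·0.9899 = 109.6 lb
  Al2O3: 220.2·0.003000 + 106.9·0.1649 = 18.29 lb
LOI: 220.2·0.002100 + 76.60·0.4369 + 152.5·0.5966 + 115.8·0.001000 + 110.7·0.01010 + 106.9·0.01000 = 127.2 lb
The glass mass, total less LOI, = 782.7 − 127.2 = 655.5 lb (= Σ oxide masses)
each wt % is 100 × oxide ÷ glass

Glass mass = 655.5 lb (batch 782.7 − LOI 127.2).
Composition: B2O3 6.580%, SiO2 51.92%, ZrO2 11.88%, Li2O 10.11%, TiO2 16.72%, Al2O3 2.790%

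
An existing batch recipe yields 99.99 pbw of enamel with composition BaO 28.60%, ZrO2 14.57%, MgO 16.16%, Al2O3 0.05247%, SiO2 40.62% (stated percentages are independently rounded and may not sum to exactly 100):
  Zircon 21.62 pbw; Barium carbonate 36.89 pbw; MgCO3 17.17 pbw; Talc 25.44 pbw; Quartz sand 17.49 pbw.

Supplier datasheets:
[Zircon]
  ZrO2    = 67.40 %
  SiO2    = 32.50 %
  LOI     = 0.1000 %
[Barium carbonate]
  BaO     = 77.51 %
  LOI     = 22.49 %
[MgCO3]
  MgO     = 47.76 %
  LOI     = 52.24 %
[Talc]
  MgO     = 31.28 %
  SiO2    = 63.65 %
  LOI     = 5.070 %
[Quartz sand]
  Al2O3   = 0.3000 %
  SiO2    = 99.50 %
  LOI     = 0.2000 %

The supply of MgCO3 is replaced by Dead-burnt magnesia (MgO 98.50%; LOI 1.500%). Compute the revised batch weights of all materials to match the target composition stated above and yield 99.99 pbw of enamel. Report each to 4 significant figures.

The whole derivation carries full float precision at each step — working values appear rounded to four significant figures in the printout; exactly one rounding lands on every reported result — derived quantities are recomputed at full float precision (LOI, net glass mass, yield, totals, the five compositions) starting from the weights per 99.99 pbw of glass as quoted within either problem or answer.
Per-oxide target masses for 99.99 pbw enamel:
  BaO: 28.60% × 99.99 = 28.60 pbw
  ZrO2: 14.57% × 99.99 = 14.57 pbw
  MgO: 16.16% × 99.99 = 16.16 pbw
  Al2O3: 0.05247% × 99.99 = 0.05246 pbw
  SiO2: 40.62% × 99.99 = 40.62 pbw
Per-oxide balance check given the weights on record, on the stated basis (sums match the target masses once rounding is allowed for):
  BaO: 36.89·0.7751 = 28.59 pbw (target 28.60 pbw)
  ZrO2: 21.62·0.6740 = 14.57 pbw (target 14.57 pbw)
  MgO: 8.327·0.9850 + 25.44·0.3128 = 16.16 pbw (target 16.16 pbw)
  Al2O3: 17.49·0.003000 = 0.05247 pbw (target 0.05246 pbw)
  SiO2: 21.62·0.3250 + 25.44·0.6365 + 17.49·0.9950 = 40.62 pbw (target 40.62 pbw)
Auditing the glass mass value: total charge less LOI = 100.0 pbw (per-oxide target masses sum to 99.99 pbw; the stated basis being 99.99 pbw — gaps are rounding artifacts).
Total batch = Σ batch = 109.8 pbw; LOI loss = Σ batch·LOI = 9.768 pbw; yield, glass over the total, = 91.10%.

Revised batch per 99.99 pbw enamel:
  Zircon: 21.62 pbw
  Barium carbonate: 36.89 pbw
  Dead-burnt magnesia: 8.327 pbw
  Talc: 25.44 pbw
  Quartz sand: 17.49 pbw
Total batch = 109.8 pbw; LOI loss = 9.768 pbw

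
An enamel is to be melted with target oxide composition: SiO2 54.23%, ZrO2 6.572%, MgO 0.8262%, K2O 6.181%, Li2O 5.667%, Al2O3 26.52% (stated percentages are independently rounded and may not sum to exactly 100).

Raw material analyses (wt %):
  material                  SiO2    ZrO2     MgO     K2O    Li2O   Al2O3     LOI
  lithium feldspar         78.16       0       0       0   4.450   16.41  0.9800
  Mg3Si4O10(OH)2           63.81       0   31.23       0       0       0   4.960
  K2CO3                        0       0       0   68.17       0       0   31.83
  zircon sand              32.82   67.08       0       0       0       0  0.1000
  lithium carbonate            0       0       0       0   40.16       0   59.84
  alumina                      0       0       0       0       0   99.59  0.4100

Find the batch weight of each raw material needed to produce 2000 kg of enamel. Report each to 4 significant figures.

Batch per 2000 kg enamel:
  lithium feldspar: 1262 kg
  Mg3Si4O10(OH)2: 52.91 kg
  K2CO3: 181.3 kg
  zircon sand: 195.9 kg
  lithium carbonate: 142.4 kg
  alumina: 324.6 kg
Total batch = 2159 kg; LOI loss = 159.4 kg; yield = 92.62%

Rounding to four significant digits extends to every intermediate as shown; full float precision is held in every operation — exactly one rounding is applied to each reported value; derived quantities (totals, the six compositions, LOI, the yield, glass mass) are recomputed using the weight values on 2000 kg of glass at full precision, exactly as shown in question or answer.
Oxide-by-oxide targets in 2000 kg enamel:
  SiO2: 54.23% × 2000 = 1085 kg
  ZrO2: 6.572% × 2000 = 131.4 kg
  MgO: 0.8262% × 2000 = 16.52 kg
  K2O: 6.181% × 2000 = 123.6 kg
  Li2O: 5.667% × 2000 = 113.3 kg
  Al2O3: 26.52% × 2000 = 530.4 kg
Oxide-by-oxide audit on the weights just shown, per the basis as stated (summed amounts equal target values once rounding is allowed for):
  SiO2: 1262·0.7816 + 52.91·0.6381 + 195.9·0.3282 = 1084 kg (target 1085 kg)
  ZrO2: 195.9·0.6708 = 131.4 kg (target 131.4 kg)
  MgO: 52.91·0.3123 = 16.52 kg (target 16.52 kg)
  K2O: 181.3·0.6817 = 123.6 kg (target 123.6 kg)
  Li2O: 1262·0.04450 + 142.4·0.4016 = 113.3 kg (target 113.3 kg)
  Al2O3: 1262·0.1641 + 324.6·0.9959 = 530.4 kg (target 530.4 kg)
Auditing the glass mass value: whole batch net of LOI = 2000 kg (summing oxide targets gives 2000 kg; the stated basis being 2000 kg — rounding explains the deltas).
Total batch = Σ batch = 2159 kg; loss to ignition Σ batch·LOI = 159.4 kg; yield: glass divided by total = 92.62%.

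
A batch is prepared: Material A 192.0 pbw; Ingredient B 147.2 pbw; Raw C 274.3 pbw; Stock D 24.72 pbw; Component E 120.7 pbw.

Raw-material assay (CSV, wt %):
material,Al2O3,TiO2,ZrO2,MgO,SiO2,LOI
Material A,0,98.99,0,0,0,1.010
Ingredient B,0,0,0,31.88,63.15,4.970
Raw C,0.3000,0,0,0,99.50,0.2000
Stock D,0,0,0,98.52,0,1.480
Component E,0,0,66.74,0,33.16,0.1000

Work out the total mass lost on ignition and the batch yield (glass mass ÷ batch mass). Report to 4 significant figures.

LOI loss = 10.29 pbw; glass = 748.6 pbw; yield = 98.64%

Each numeric step keeps full precision through the solve; values along the way are displayed, with 4-significant-digit rounding, alongside each step; every reported figure includes exactly one rounding; the derived quantities, which include the yield, five oxide percentages, the totals, glass mass, LOI, are computed in full precision, as quoted within the problem or the answer, starting from the weights at 748.6 pbw of glass.
Loss on ignition, line by line:
  Material A: 192.0 × 0.01010 = 1.939 pbw
  Ingredient B: 147.2 × 0.04970 = 7.316 pbw
  Raw C: 274.3 × 0.002000 = 0.5486 pbw
  Stock D: 24.72 × 0.01480 = 0.3659 pbw
  Component E: 120.7 × 0.001000 = 0.1207 pbw
Total LOI = 10.29 pbw
Glass = batch − LOI = 758.9 − 10.29 = 748.6 pbw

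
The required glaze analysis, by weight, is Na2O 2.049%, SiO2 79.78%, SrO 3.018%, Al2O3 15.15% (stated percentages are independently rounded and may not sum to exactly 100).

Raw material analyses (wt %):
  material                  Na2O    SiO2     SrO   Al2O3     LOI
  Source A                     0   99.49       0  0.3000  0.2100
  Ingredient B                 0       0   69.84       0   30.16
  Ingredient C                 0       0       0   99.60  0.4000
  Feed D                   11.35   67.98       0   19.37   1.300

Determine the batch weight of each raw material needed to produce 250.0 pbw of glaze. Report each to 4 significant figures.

Batch per 250.0 pbw glaze:
  Source A: 169.6 pbw
  Ingredient B: 10.80 pbw
  Ingredient C: 28.74 pbw
  Feed D: 45.13 pbw
Total batch = 254.3 pbw; LOI loss = 4.315 pbw; yield = 98.30%

Full float precision is held at every stage — in-progress results are shown rounded to four significant digits within the worked lines; exactly one rounding is applied to each reported value. The derived quantities are rebuilt using the weight values for 250.0 pbw of glass at full float precision (net glass mass, four oxide percentages, the totals, the yield, LOI) as they appear in either problem or answer.
The oxide mass targets at 250.0 pbw glaze:
  Na2O: 2.049% × 250.0 = 5.122 pbw
  SiO2: 79.78% × 250.0 = 199.4 pbw
  SrO: 3.018% × 250.0 = 7.545 pbw
  Al2O3: 15.15% × 250.0 = 37.88 pbw
Mass-balance tally per oxide on the weights just shown, on the stated basis (delivered sums recover each target inside rounding margins):
  Na2O: 45.13·0.1135 = 5.122 pbw (target 5.122 pbw)
  SiO2: 169.6·0.9949 + 45.13·0.6798 = 199.4 pbw (target 199.4 pbw)
  SrO: 10.80·0.6984 = 7.543 pbw (target 7.545 pbw)
  Al2O3: 169.6·0.003000 + 28.74·0.9960 + 45.13·0.1937 = 37.88 pbw (target 37.88 pbw)
Consistency of the glass mass: batch Σ − ignition loss = 250.0 pbw (the targets, summed, come to 250.0 pbw; versus the stated basis of 250.0 pbw — deltas are rounding alone).
Batch total: Σ batch = 254.3 pbw; LOI loss = Σ batch·LOI = 4.315 pbw; yield, glass over the total, = 98.30%.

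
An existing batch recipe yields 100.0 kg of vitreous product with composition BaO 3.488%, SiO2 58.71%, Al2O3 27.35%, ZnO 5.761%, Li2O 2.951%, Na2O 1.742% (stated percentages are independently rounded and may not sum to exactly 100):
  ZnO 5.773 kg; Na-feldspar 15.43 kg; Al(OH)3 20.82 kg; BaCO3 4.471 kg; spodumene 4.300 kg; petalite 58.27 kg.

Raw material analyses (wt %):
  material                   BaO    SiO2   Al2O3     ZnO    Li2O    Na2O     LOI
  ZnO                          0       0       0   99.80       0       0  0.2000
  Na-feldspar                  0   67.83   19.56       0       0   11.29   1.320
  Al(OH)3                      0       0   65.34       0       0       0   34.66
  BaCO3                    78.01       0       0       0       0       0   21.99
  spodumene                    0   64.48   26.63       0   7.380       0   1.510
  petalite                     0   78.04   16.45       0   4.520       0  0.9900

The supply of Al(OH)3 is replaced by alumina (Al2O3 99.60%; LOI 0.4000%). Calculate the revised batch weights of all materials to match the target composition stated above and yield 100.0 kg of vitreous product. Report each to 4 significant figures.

The working math maintains full precision in every operation. Working values are shown rounded off to 4 significant digits as written. Each reported result takes a single rounding — all derived quantities, including LOI, yield, net glass mass, six oxide percentages, totals, are computed from the batch weights on 100.0 kg of glass at full float precision exactly as printed in problem or answer.
Target masses of each oxide per 100.0 kg vitreous product:
  BaO: 3.488% × 100.0 = 3.488 kg
  SiO2: 58.71% × 100.0 = 58.71 kg
  Al2O3: 27.35% × 100.0 = 27.35 kg
  ZnO: 5.761% × 100.0 = 5.761 kg
  Li2O: 2.951% × 100.0 = 2.951 kg
  Na2O: 1.742% × 100.0 = 1.742 kg
Verifying the oxide balance applying the batch weights above, against the basis in use (each sum matches its target mass exact up to rounding of places):
  BaO: 4.471·0.7801 = 3.488 kg (target 3.488 kg)
  SiO2: 15.43·0.6783 + 4.300·0.6448 + 58.27·0.7804 = 58.71 kg (target 58.71 kg)
  Al2O3: 15.43·0.1956 + 13.66·0.9960 + 4.300·0.2663 + 58.27·0.1645 = 27.35 kg (target 27.35 kg)
  ZnO: 5.773·0.9980 = 5.761 kg (target 5.761 kg)
  Li2O: 4.300·0.07380 + 58.27·0.04520 = 2.951 kg (target 2.951 kg)
  Na2O: 15.43·0.1129 = 1.742 kg (target 1.742 kg)
Glass mass check: whole batch net of LOI = 100.0 kg (the targets, summed, come to 100.0 kg; against the stated basis, 100.0 kg — gaps are rounding artifacts).
Batch total: Σ batch = 101.9 kg; LOI removed, Σ of batch·LOI: 1.895 kg; yield = glass ÷ total batch = 98.14%.

Revised batch per 100.0 kg vitreous product:
  ZnO: 5.773 kg
  Na-feldspar: 15.43 kg
  alumina: 13.66 kg
  BaCO3: 4.471 kg
  spodumene: 4.300 kg
  petalite: 58.27 kg
Total batch = 101.9 kg; LOI loss = 1.895 kg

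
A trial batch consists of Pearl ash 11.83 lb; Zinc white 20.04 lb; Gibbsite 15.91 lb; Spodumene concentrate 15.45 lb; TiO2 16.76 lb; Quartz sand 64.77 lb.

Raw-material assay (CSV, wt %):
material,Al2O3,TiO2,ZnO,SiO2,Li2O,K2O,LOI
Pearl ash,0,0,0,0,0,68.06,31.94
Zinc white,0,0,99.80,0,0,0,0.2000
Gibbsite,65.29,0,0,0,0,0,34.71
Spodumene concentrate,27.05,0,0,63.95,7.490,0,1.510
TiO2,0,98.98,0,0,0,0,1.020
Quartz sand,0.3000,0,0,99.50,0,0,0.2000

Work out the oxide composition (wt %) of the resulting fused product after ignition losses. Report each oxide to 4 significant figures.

Glass mass = 134.9 lb (batch 144.8 − LOI 9.875).
Composition: Al2O3 10.94%, TiO2 12.30%, ZnO 14.83%, SiO2 55.10%, Li2O 0.8579%, K2O 5.969%

Full float precision is held at all times — values along the way are printed, rounded to 4 significant figures, within the worked lines. A single rounding completes each reported result; all derived quantities (ignition loss, yield, the totals, net glass mass, the six compositions) are re-derived using the weight values on 134.9 lb of glass at exact precision as given in question or answer.
Oxide-by-oxide delivered mass:
  Al2O3: 15.91·0.6529 + 15.45·0.2705 + 64.77·0.003000 = 14.76 lb
  TiO2: 16.76·0.9898 = 16.59 lb
  ZnO: 20.04·0.9980 = 20.00 lb
  SiO2: 15.45·0.6395 + 64.77·0.9950 = 74.33 lb
  Li2O: 15.45·0.07490 = 1.157 lb
  K2O: 11.83·0.6806 = 8.051 lb
LOI: 11.83·0.3194 + 20.04·0.002000 + 15.91·0.3471 + 15.45·0.01510 + 16.76·0.01020 + 64.77·0.002000 = 9.875 lb
Glass = total batch minus LOI = 144.8 − 9.875 = 134.9 lb (= Σ oxide masses)
wt % = oxide mass / glass mass × 100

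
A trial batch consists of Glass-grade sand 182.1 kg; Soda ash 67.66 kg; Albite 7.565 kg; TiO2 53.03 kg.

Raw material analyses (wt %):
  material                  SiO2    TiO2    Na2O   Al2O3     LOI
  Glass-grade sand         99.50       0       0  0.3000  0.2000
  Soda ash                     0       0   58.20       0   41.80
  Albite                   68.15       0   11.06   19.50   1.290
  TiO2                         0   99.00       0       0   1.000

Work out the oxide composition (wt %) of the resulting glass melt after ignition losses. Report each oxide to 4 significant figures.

Values along the way are printed, rounded to four significant digits, between the steps; the working math carries exact precision through the solve. Each reported value is rounded exactly once; the derived quantities (LOI, yield, glass mass, the four compositions, the totals) are rebuilt at full precision using the weight values at 281.1 kg of glass, exactly as printed in the question or the answer.
What the batch supplies per oxide:
  SiO2: 182.1·0.9950 + 7.565·0.6815 = 186.3 kg
  TiO2: 53.03·0.9900 = 52.50 kg
  Na2O: 67.66·0.5820 + 7.565·0.1106 = 40.21 kg
  Al2O3: 182.1·0.003000 + 7.565·0.1950 = 2.021 kg
LOI: 182.1·0.002000 + 67.66·0.4180 + 7.565·0.01290 + 53.03·0.01000 = 29.27 kg
Glass = total batch minus LOI = 310.4 − 29.27 = 281.1 kg (the oxide masses sum to this)
wt %: oxide over glass, times 100

Glass mass = 281.1 kg (batch 310.4 − LOI 29.27).
Composition: SiO2 66.30%, TiO2 18.68%, Na2O 14.31%, Al2O3 0.7192%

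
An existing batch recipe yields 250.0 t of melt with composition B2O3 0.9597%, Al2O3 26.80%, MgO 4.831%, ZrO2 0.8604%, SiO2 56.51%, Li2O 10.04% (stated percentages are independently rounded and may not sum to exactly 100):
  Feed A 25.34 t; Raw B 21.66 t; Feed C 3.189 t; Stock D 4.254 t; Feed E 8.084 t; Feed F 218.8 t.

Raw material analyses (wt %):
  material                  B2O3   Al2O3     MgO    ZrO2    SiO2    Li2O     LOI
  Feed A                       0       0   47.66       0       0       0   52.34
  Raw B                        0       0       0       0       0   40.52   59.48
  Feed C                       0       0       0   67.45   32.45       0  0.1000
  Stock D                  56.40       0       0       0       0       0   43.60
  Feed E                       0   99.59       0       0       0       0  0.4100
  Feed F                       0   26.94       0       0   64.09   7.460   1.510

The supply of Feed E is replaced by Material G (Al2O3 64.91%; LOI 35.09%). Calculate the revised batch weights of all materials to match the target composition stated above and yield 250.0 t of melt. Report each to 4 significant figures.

Revised batch per 250.0 t melt:
  Feed A: 25.34 t
  Raw B: 21.66 t
  Feed C: 3.189 t
  Stock D: 4.254 t
  Material G: 12.40 t
  Feed F: 218.8 t
Total batch = 285.6 t; LOI loss = 35.66 t

Mid-chain values are shown rounded to 4 significant figures on the page — each numeric step maintains exact precision in all steps; every reported figure is rounded once only; the derived quantities, which include six oxide percentages, the totals, net glass mass, ignition loss, yield, are carried in full float precision, as given in the question or the answer, from the batch weights per 250.0 t of glass.
Target oxide masses per 250.0 t melt:
  B2O3: 0.9597% × 250.0 = 2.399 t
  Al2O3: 26.80% × 250.0 = 67.00 t
  MgO: 4.831% × 250.0 = 12.08 t
  ZrO2: 0.8604% × 250.0 = 2.151 t
  SiO2: 56.51% × 250.0 = 141.3 t
  Li2O: 10.04% × 250.0 = 25.10 t
Mass-balance tally per oxide using the reported weights, on the stated basis (delivered sums recover each target exact up to rounding of places):
  B2O3: 4.254·0.5640 = 2.399 t (target 2.399 t)
  Al2O3: 12.40·0.6491 + 218.8·0.2694 = 66.99 t (target 67.00 t)
  MgO: 25.34·0.4766 = 12.08 t (target 12.08 t)
  ZrO2: 3.189·0.6745 = 2.151 t (target 2.151 t)
  SiO2: 3.189·0.3245 + 218.8·0.6409 = 141.3 t (target 141.3 t)
  Li2O: 21.66·0.4052 + 218.8·0.07460 = 25.10 t (target 25.10 t)
The glass-mass cross-check: batch total minus LOI = 250.0 t (the Σ of target masses is 250.0 t; with the basis standing at 250.0 t — any gap is answer rounding).
Batch total: Σ batch = 285.6 t; LOI removed, Σ of batch·LOI: 35.66 t; yield: glass divided by total = 87.52%.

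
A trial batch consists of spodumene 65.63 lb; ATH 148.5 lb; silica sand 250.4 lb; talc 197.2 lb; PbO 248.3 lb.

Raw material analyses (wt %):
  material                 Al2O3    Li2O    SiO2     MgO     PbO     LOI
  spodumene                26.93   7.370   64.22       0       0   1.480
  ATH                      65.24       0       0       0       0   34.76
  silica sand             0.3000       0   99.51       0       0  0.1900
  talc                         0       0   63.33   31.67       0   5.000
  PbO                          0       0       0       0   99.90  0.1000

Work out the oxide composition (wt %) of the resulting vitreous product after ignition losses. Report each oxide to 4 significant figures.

Each numeric step maintains full float precision from start to finish — values along the way are printed rounded to 4 significant figures when written out. Each reported number is rounded only once — derived quantities, including the yield, net glass mass, five oxide percentages, LOI, totals, are computed starting from the weights for 846.9 lb of glass in full precision as quoted within the problem or answer text.
Oxide masses out of the charge:
  Al2O3: 65.63·0.2693 + 148.5·0.6524 + 250.4·0.003000 = 115.3 lb
  Li2O: 65.63·0.07370 = 4.837 lb
  SiO2: 65.63·0.6422 + 250.4·0.9951 + 197.2·0.6333 = 416.2 lb
  MgO: 197.2·0.3167 = 62.45 lb
  PbO: 248.3·0.9990 = 248.1 lb
LOI: 65.63·0.01480 + 148.5·0.3476 + 250.4·0.001900 + 197.2·0.05000 + 248.3·0.001000 = 63.17 lb
Net of LOI, the glass mass = 910.0 − 63.17 = 846.9 lb (= Σ oxide masses)
wt %: oxide over glass, times 100

Glass mass = 846.9 lb (batch 910.0 − LOI 63.17).
Composition: Al2O3 13.62%, Li2O 0.5712%, SiO2 49.15%, MgO 7.375%, PbO 29.29%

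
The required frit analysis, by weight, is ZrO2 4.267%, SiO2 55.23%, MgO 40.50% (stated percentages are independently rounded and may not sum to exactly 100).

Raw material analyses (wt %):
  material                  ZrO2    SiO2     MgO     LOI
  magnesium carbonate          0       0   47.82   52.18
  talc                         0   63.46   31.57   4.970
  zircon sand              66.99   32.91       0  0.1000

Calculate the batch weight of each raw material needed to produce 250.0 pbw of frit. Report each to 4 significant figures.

Batch per 250.0 pbw frit:
  magnesium carbonate: 73.54 pbw
  talc: 209.3 pbw
  zircon sand: 15.92 pbw
Total batch = 298.8 pbw; LOI loss = 48.79 pbw; yield = 83.67%

Working values are displayed rounded to 4 significant figures on the page. Every computation holds exact precision at each step — every reported number includes exactly one rounding. The derived quantities, including totals, net glass mass, LOI, the yield, the three compositions, are re-derived from the batch weights per 250.0 pbw of glass in exact precision, as given in problem or answer.
Oxide-by-oxide targets in 250.0 pbw frit:
  ZrO2: 4.267% × 250.0 = 10.67 pbw
  SiO2: 55.23% × 250.0 = 138.1 pbw
  MgO: 40.50% × 250.0 = 101.2 pbw
Oxide-by-oxide audit from the weights as reported, at the basis given (each sum matches its target mass modulo rounding of the values):
  ZrO2: 15.92·0.6699 = 10.66 pbw (target 10.67 pbw)
  SiO2: 209.3·0.6346 + 15.92·0.3291 = 138.1 pbw (target 138.1 pbw)
  MgO: 73.54·0.4782 + 209.3·0.3157 = 101.2 pbw (target 101.2 pbw)
Glass-mass sanity pass: the batch minus its LOI: 250.0 pbw (targets for the oxides total 250.0 pbw; the stated basis being 250.0 pbw — differing by rounding only).
Adding the batch up: Σ batch = 298.8 pbw; the LOI term Σ batch·LOI equals 48.79 pbw; glass ÷ batch gives a yield of 83.67%.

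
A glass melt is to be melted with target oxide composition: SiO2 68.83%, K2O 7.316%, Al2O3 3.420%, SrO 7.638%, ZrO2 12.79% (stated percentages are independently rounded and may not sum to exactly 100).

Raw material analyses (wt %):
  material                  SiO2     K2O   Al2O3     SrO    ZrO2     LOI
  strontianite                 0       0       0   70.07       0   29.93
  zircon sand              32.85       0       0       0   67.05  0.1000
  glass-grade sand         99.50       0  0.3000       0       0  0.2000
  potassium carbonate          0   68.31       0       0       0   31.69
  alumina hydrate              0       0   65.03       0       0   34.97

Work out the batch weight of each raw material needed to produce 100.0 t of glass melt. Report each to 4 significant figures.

In-progress results appear rounded to 4 significant figures at each printed step. Each numeric step holds full float precision at every stage — each reported number takes just one rounding. The derived quantities, which include glass mass, LOI, yield, the totals, the five compositions, are rebuilt in full precision, as they appear in the problem or answer text, from the batch weights for 100.0 t of glass.
Per-oxide target masses for 100.0 t glass melt:
  SiO2: 68.83% × 100.0 = 68.83 t
  K2O: 7.316% × 100.0 = 7.316 t
  Al2O3: 3.420% × 100.0 = 3.420 t
  SrO: 7.638% × 100.0 = 7.638 t
  ZrO2: 12.79% × 100.0 = 12.79 t
Sums-versus-targets review per the reported batch figures, against the basis in use (every target is met by its sum once rounding is allowed for):
  SiO2: 19.08·0.3285 + 62.88·0.9950 = 68.83 t (target 68.83 t)
  K2O: 10.71·0.6831 = 7.316 t (target 7.316 t)
  Al2O3: 62.88·0.003000 + 4.969·0.6503 = 3.420 t (target 3.420 t)
  SrO: 10.90·0.7007 = 7.638 t (target 7.638 t)
  ZrO2: 19.08·0.6705 = 12.79 t (target 12.79 t)
Glass-mass bookkeeping: the batch minus its LOI: 100.0 t (oxide target masses add up to 99.99 t; the stated basis being 100.0 t — differing by rounding only).
Batch total: Σ batch = 108.5 t; Σ batch·LOI gives LOI loss = 8.539 t; yield: glass divided by total = 92.13%.

Batch per 100.0 t glass melt:
  strontianite: 10.90 t
  zircon sand: 19.08 t
  glass-grade sand: 62.88 t
  potassium carbonate: 10.71 t
  alumina hydrate: 4.969 t
Total batch = 108.5 t; LOI loss = 8.539 t; yield = 92.13%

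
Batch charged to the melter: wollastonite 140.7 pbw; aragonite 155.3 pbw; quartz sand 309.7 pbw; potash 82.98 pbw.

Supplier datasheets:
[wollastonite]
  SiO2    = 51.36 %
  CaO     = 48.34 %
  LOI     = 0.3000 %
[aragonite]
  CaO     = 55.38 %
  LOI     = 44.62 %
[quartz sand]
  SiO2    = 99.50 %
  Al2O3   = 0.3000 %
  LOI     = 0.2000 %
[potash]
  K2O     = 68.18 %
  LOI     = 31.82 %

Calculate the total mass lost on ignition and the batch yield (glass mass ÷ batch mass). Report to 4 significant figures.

LOI loss = 96.74 pbw; glass = 591.9 pbw; yield = 85.95%

The working math runs at full precision in every operation; mid-chain values are rounded to 4 significant figures when displayed; every reported number takes exactly one rounding; all derived quantities (four oxide percentages, the yield, net glass mass, ignition loss, the totals) are recomputed at exact precision starting from the weights at 591.9 pbw of glass, as they appear in the question or the answer.
Ignition loss by material:
  wollastonite: 140.7 × 0.003000 = 0.4221 pbw
  aragonite: 155.3 × 0.4462 = 69.29 pbw
  quartz sand: 309.7 × 0.002000 = 0.6194 pbw
  potash: 82.98 × 0.3182 = 26.40 pbw
Total LOI = 96.74 pbw
Glass = batch − LOI = 688.7 − 96.74 = 591.9 pbw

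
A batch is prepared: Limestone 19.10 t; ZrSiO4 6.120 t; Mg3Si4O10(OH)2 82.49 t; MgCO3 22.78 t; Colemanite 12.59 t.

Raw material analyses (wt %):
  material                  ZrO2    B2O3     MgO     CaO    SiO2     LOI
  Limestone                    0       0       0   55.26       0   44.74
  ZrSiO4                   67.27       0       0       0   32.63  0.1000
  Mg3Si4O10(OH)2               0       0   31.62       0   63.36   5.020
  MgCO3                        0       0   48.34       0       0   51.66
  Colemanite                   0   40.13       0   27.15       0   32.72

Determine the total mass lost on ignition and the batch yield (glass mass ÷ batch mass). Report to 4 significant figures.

LOI loss = 28.58 t; glass = 114.5 t; yield = 80.03%

Rounding to four significant figures extends to every working value as printed — the working math holds full float precision from first step to last. Each reported figure undergoes a single rounding; all derived quantities (glass mass, five oxide percentages, yield, the totals, LOI) are computed in exact precision starting from the weights at 114.5 t of glass, precisely as stated by the problem or answer text.
Loss on ignition, line by line:
  Limestone: 19.10 × 0.4474 = 8.545 t
  ZrSiO4: 6.120 × 0.001000 = 0.006120 t
  Mg3Si4O10(OH)2: 82.49 × 0.05020 = 4.141 t
  MgCO3: 22.78 × 0.5166 = 11.77 t
  Colemanite: 12.59 × 0.3272 = 4.119 t
Total LOI = 28.58 t
Glass = batch − LOI = 143.1 − 28.58 = 114.5 t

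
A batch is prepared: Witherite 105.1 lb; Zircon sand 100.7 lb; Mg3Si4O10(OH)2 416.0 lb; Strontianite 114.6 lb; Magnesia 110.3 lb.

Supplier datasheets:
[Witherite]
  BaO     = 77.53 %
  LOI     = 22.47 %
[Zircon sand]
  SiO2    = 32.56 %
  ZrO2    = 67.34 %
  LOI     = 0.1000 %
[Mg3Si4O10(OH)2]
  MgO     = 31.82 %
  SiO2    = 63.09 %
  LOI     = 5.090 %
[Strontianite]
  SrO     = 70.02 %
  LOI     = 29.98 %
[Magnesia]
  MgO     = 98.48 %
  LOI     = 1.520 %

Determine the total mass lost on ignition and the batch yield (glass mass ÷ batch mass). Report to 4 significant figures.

Values along the way are shown rounded to 4 significant digits at each printed step. Each numeric step keeps full float precision at every stage; every reported number undergoes a single rounding; all derived quantities (the five compositions, LOI, totals, the yield, glass mass) are rebuilt in full float precision from the weighed amounts for 765.8 lb of glass, as written in problem or answer.
Ignition loss by material:
  Witherite: 105.1 × 0.2247 = 23.62 lb
  Zircon sand: 100.7 × 0.001000 = 0.1007 lb
  Mg3Si4O10(OH)2: 416.0 × 0.05090 = 21.17 lb
  Strontianite: 114.6 × 0.2998 = 34.36 lb
  Magnesia: 110.3 × 0.01520 = 1.677 lb
Total LOI = 80.92 lb
Glass = batch − LOI = 846.7 − 80.92 = 765.8 lb

LOI loss = 80.92 lb; glass = 765.8 lb; yield = 90.44%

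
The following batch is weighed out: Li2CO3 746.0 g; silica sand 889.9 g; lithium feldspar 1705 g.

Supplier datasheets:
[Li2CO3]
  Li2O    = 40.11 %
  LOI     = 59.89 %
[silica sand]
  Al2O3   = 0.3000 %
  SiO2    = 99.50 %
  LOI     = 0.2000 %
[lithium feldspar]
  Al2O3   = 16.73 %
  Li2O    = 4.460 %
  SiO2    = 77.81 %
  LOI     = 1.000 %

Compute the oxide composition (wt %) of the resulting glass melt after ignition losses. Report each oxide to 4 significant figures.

Glass mass = 2875 g (batch 3341 − LOI 465.6).
Composition: Al2O3 10.01%, Li2O 13.05%, SiO2 76.94%

In-progress results are shown (rounded to four significant digits) alongside each step — every computation holds full precision all the way through. Exactly one rounding lands on every reported number; derived quantities are recomputed at full precision (totals, three oxide percentages, yield, net glass mass, LOI) from the batch weights for 2875 g of glass, as given in either problem or answer.
Per-oxide mass from batch:
  Al2O3: 889.9·0.003000 + 1705·0.1673 = 287.9 g
  Li2O: 746.0·0.4011 + 1705·0.04460 = 375.3 g
  SiO2: 889.9·0.9950 + 1705·0.7781 = 2212 g
LOI: 746.0·0.5989 + 889.9·0.002000 + 1705·0.01000 = 465.6 g
Glass mass = batch − LOI = 3341 − 465.6 = 2875 g (equal to the oxide-mass sum)
wt %: oxide over glass, times 100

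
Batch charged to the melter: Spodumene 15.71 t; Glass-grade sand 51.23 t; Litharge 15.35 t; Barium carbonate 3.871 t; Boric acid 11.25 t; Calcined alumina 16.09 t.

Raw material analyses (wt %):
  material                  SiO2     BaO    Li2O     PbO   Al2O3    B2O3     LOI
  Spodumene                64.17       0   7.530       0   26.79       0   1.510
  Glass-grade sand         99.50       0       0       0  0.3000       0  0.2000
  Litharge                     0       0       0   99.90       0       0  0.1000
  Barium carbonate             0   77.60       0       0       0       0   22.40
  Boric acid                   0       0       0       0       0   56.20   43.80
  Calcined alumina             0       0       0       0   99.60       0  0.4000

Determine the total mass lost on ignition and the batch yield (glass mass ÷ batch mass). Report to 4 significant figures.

LOI loss = 6.214 t; glass = 107.3 t; yield = 94.53%

In-progress results are printed with 4-significant-figure rounding within the worked lines — all internal work keeps full precision from start to finish; every reported result takes a single rounding; derived quantities, including the yield, totals, the six compositions, ignition loss, glass mass, are recomputed using the weight values for 107.3 t of glass in exact precision as set out in question or answer.
Loss on ignition, line by line:
  Spodumene: 15.71 × 0.01510 = 0.2372 t
  Glass-grade sand: 51.23 × 0.002000 = 0.1025 t
  Litharge: 15.35 × 0.001000 = 0.01535 t
  Barium carbonate: 3.871 × 0.2240 = 0.8671 t
  Boric acid: 11.25 × 0.4380 = 4.928 t
  Calcined alumina: 16.09 × 0.004000 = 0.06436 t
Total LOI = 6.214 t
Glass = batch − LOI = 113.5 − 6.214 = 107.3 t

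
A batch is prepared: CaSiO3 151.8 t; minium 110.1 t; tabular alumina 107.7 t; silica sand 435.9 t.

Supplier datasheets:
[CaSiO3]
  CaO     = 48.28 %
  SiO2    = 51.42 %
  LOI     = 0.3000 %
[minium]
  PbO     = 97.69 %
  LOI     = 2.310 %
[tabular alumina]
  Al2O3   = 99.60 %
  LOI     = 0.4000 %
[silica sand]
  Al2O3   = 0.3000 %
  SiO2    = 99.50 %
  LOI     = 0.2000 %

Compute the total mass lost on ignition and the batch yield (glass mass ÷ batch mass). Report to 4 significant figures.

In-progress results are displayed rounded to 4 significant digits in the working — every computation holds full float precision end to end; every reported value takes just one rounding; derived quantities, which include glass mass, LOI, yield, the totals, the four compositions, are computed at full precision, exactly as printed in the problem or answer text, from the weighed amounts at 801.2 t of glass.
Material-by-material LOI:
  CaSiO3: 151.8 × 0.003000 = 0.4554 t
  minium: 110.1 × 0.02310 = 2.543 t
  tabular alumina: 107.7 × 0.004000 = 0.4308 t
  silica sand: 435.9 × 0.002000 = 0.8718 t
Total LOI = 4.301 t
Glass = batch − LOI = 805.5 − 4.301 = 801.2 t

LOI loss = 4.301 t; glass = 801.2 t; yield = 99.47%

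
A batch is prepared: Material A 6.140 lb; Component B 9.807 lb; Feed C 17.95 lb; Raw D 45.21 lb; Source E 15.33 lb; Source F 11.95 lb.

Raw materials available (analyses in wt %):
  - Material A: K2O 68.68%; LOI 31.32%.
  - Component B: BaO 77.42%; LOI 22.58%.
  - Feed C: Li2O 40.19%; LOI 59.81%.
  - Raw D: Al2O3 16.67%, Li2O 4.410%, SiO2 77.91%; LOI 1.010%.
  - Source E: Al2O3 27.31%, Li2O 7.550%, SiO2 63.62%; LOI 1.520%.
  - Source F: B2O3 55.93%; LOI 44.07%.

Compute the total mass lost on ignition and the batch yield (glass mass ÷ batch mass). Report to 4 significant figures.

LOI loss = 20.83 lb; glass = 85.56 lb; yield = 80.42%

Mid-chain values are printed (rounded to 4 significant figures) across the worked steps. All internal work carries full float precision end to end; exactly one rounding is applied to every reported number. All derived quantities are re-derived in full float precision (glass mass, six oxide percentages, yield, ignition loss, the totals) using the weight values for 85.56 lb of glass exactly as shown in problem or answer.
Each material's LOI contribution:
  Material A: 6.140 × 0.3132 = 1.923 lb
  Component B: 9.807 × 0.2258 = 2.214 lb
  Feed C: 17.95 × 0.5981 = 10.74 lb
  Raw D: 45.21 × 0.01010 = 0.4566 lb
  Source E: 15.33 × 0.01520 = 0.2330 lb
  Source F: 11.95 × 0.4407 = 5.266 lb
Total LOI = 20.83 lb
Glass = batch − LOI = 106.4 − 20.83 = 85.56 lb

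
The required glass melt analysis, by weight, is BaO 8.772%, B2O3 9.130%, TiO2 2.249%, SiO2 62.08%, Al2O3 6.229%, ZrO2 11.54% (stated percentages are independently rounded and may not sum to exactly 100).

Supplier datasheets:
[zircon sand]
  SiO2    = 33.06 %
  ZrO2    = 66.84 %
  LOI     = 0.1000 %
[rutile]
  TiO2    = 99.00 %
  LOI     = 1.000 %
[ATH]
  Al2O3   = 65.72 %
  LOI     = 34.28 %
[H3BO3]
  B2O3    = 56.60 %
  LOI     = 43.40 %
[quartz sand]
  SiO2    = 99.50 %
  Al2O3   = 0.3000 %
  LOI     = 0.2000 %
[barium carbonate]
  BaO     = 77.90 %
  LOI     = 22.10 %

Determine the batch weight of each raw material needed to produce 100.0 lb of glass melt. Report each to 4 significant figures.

All arithmetic maintains full precision through every step — working values are printed (rounded to 4 significant figures) when written out; a single rounding finalizes each reported figure. Derived quantities are carried using the weight values at 100.0 lb of glass at exact precision (six oxide percentages, glass mass, ignition loss, the totals, the yield), precisely as stated by problem or answer.
Target masses of each oxide per 100.0 lb glass melt:
  BaO: 8.772% × 100.0 = 8.772 lb
  B2O3: 9.130% × 100.0 = 9.130 lb
  TiO2: 2.249% × 100.0 = 2.249 lb
  SiO2: 62.08% × 100.0 = 62.08 lb
  Al2O3: 6.229% × 100.0 = 6.229 lb
  ZrO2: 11.54% × 100.0 = 11.54 lb
Mass-balance tally per oxide working from each reported weight, under the basis named above (every target is met by its sum up to rounding of the answer):
  BaO: 11.26·0.7790 = 8.772 lb (target 8.772 lb)
  B2O3: 16.13·0.5660 = 9.130 lb (target 9.130 lb)
  TiO2: 2.272·0.9900 = 2.249 lb (target 2.249 lb)
  SiO2: 17.27·0.3306 + 56.66·0.9950 = 62.09 lb (target 62.08 lb)
  Al2O3: 9.219·0.6572 + 56.66·0.003000 = 6.229 lb (target 6.229 lb)
  ZrO2: 17.27·0.6684 = 11.54 lb (target 11.54 lb)
Consistency of the glass mass: the batch minus its LOI: 100.0 lb (the targets, summed, come to 100.0 lb; versus the stated basis of 100.0 lb — differing by rounding only).
Adding the batch up: Σ batch = 112.8 lb; loss to ignition Σ batch·LOI = 12.80 lb; as yield: glass ÷ batch → 88.65%.

Batch per 100.0 lb glass melt:
  zircon sand: 17.27 lb
  rutile: 2.272 lb
  ATH: 9.219 lb
  H3BO3: 16.13 lb
  quartz sand: 56.66 lb
  barium carbonate: 11.26 lb
Total batch = 112.8 lb; LOI loss = 12.80 lb; yield = 88.65%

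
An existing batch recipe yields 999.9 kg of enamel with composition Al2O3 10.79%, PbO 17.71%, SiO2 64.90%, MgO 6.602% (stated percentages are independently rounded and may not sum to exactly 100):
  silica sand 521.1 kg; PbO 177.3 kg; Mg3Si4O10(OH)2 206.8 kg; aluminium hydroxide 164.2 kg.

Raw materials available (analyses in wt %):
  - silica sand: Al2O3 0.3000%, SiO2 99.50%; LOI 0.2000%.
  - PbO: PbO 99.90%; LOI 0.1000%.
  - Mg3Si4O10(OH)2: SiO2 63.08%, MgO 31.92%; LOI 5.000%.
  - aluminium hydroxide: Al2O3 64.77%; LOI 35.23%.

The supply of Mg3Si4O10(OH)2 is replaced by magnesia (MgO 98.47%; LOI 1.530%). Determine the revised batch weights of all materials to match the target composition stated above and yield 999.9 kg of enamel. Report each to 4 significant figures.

Revised batch per 999.9 kg enamel:
  silica sand: 652.2 kg
  PbO: 177.3 kg
  magnesia: 67.04 kg
  aluminium hydroxide: 163.6 kg
Total batch = 1060 kg; LOI loss = 60.14 kg

All arithmetic runs at exact precision all the way through. Working values are printed (rounded to four significant digits) across the worked steps; every reported result undergoes a single rounding. All derived quantities (totals, LOI, glass mass, the yield, the four compositions) are computed at full float precision from the weighed amounts for 999.9 kg of glass exactly as printed in the problem or the answer.
Oxide-by-oxide targets in 999.9 kg enamel:
  Al2O3: 10.79% × 999.9 = 107.9 kg
  PbO: 17.71% × 999.9 = 177.1 kg
  SiO2: 64.90% × 999.9 = 648.9 kg
  MgO: 6.602% × 999.9 = 66.01 kg
Mass-balance tally per oxide with the batch weights as given, at the basis given (sum by sum, the targets are met exact up to rounding of places):
  Al2O3: 652.2·0.003000 + 163.6·0.6477 = 107.9 kg (target 107.9 kg)
  PbO: 177.3·0.9990 = 177.1 kg (target 177.1 kg)
  SiO2: 652.2·0.9950 = 648.9 kg (target 648.9 kg)
  MgO: 67.04·0.9847 = 66.01 kg (target 66.01 kg)
Consistency of the glass mass: total charge less LOI = 1000 kg (oxide target masses add up to 999.9 kg; basis as stated: 999.9 kg — differing by rounding only).
Summing the batch: Σ batch = 1060 kg; LOI loss = Σ batch·LOI = 60.14 kg; yield: glass divided by total = 94.33%.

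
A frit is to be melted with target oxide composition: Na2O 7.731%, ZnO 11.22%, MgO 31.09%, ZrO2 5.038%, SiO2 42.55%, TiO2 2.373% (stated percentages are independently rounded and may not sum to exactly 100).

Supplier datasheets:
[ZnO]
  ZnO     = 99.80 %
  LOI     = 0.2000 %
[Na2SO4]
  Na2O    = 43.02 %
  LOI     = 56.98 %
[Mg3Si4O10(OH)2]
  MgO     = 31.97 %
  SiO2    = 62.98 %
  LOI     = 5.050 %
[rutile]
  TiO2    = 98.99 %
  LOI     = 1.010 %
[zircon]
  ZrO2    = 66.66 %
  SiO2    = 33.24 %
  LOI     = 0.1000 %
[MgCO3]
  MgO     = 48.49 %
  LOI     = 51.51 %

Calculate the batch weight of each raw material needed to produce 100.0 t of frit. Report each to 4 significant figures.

Every computation runs at exact precision through the solve. Mid-chain values appear rounded to four significant digits when written out; each reported number is rounded only once — derived quantities are computed in exact precision (six oxide percentages, the totals, yield, ignition loss, net glass mass) using the weight values for 100.0 t of glass precisely as stated by either problem or answer.
The oxide mass targets at 100.0 t frit:
  Na2O: 7.731% × 100.0 = 7.731 t
  ZnO: 11.22% × 100.0 = 11.22 t
  MgO: 31.09% × 100.0 = 31.09 t
  ZrO2: 5.038% × 100.0 = 5.038 t
  SiO2: 42.55% × 100.0 = 42.55 t
  TiO2: 2.373% × 100.0 = 2.373 t
Checking each oxide sum from the weights as reported, versus the basis set out (sum by sum, the targets are met up to rounding of the answer):
  Na2O: 17.97·0.4302 = 7.731 t (target 7.731 t)
  ZnO: 11.24·0.9980 = 11.22 t (target 11.22 t)
  MgO: 63.57·0.3197 + 22.20·0.4849 = 31.09 t (target 31.09 t)
  ZrO2: 7.558·0.6666 = 5.038 t (target 5.038 t)
  SiO2: 63.57·0.6298 + 7.558·0.3324 = 42.55 t (target 42.55 t)
  TiO2: 2.397·0.9899 = 2.373 t (target 2.373 t)
Glass-mass sanity pass: Σ batch − LOI loss = 100.0 t (oxide target masses add up to 100.0 t; against the stated basis, 100.0 t — differing by rounding only).
Whole-batch sum: Σ batch = 124.9 t; loss to ignition Σ batch·LOI = 24.94 t; yield, glass over the total, = 80.04%.

Batch per 100.0 t frit:
  ZnO: 11.24 t
  Na2SO4: 17.97 t
  Mg3Si4O10(OH)2: 63.57 t
  rutile: 2.397 t
  zircon: 7.558 t
  MgCO3: 22.20 t
Total batch = 124.9 t; LOI loss = 24.94 t; yield = 80.04%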